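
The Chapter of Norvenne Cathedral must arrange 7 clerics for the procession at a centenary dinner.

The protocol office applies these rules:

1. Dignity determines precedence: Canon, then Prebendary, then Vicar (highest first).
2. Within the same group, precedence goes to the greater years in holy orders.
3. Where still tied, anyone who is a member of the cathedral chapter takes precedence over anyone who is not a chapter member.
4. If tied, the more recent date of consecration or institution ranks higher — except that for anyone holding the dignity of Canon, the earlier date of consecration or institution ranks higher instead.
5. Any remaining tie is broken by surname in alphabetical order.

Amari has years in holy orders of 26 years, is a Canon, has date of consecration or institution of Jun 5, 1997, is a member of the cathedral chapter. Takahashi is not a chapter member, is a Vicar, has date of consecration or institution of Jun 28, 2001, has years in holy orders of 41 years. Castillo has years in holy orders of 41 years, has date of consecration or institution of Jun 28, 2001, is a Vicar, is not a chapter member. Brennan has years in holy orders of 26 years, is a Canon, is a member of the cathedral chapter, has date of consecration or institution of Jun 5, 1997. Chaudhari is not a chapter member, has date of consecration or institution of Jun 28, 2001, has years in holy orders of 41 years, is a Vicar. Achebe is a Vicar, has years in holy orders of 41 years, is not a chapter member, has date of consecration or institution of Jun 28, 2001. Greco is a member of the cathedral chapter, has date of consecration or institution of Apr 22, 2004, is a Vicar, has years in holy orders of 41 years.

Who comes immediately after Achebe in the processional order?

Castillo

By dignity: Amari and Brennan (Canon); then Greco, Achebe, Castillo, Chaudhari and Takahashi (Vicar).
Amari and Brennan both have years in holy orders 26 years, so the next rule applies.
Amari and Brennan are each a member of the cathedral chapter, so the next rule applies.
Amari and Brennan both have date of consecration or institution Jun 5, 1997, so the next rule applies.
Among Amari and Brennan, alphabetically by surname: Amari before Brennan.
Greco, Achebe, Castillo, Chaudhari and Takahashi all have years in holy orders 41 years, so the next rule applies.
Among Greco, Achebe, Castillo, Chaudhari and Takahashi, a member of the cathedral chapter before not a chapter member: Greco (a member of the cathedral chapter) before Achebe, Castillo, Chaudhari and Takahashi (not a chapter member).
Achebe, Castillo, Chaudhari and Takahashi all have date of consecration or institution Jun 28, 2001, so the next rule applies.
Among Achebe, Castillo, Chaudhari and Takahashi, alphabetically by surname: Achebe before Castillo before Chaudhari before Takahashi.
Order: Amari, Brennan, Greco, Achebe, Castillo, Chaudhari, Takahashi.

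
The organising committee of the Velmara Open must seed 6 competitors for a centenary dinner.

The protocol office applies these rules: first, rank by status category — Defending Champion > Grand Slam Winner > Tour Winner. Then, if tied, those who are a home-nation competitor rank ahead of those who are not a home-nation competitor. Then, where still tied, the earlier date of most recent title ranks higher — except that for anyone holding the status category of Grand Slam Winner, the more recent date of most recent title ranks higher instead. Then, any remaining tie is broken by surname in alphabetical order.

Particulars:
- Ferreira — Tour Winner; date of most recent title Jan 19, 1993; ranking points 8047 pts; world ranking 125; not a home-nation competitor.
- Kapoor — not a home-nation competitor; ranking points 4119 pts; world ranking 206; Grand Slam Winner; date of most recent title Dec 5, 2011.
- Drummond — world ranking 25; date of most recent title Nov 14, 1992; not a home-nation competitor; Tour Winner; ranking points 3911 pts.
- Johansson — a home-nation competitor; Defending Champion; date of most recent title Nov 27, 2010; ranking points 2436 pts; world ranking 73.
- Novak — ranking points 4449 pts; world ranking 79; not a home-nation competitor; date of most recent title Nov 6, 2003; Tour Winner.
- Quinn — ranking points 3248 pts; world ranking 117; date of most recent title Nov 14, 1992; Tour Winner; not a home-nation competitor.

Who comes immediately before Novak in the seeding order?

By status category: Johansson (Defending Champion); then Kapoor (Grand Slam Winner); then Drummond, Quinn, Ferreira and Novak (Tour Winner).
Drummond, Quinn, Ferreira and Novak are each not a home-nation competitor, so the next rule applies.
Among Drummond, Quinn, Ferreira and Novak, by date of most recent title (earlier first): Drummond and Quinn (Nov 14, 1992) before Ferreira (Jan 19, 1993) before Novak (Nov 6, 2003).
Among Drummond and Quinn, alphabetically by surname: Drummond before Quinn.
Order: Johansson, Kapoor, Drummond, Quinn, Ferreira, Novak.

Ferreira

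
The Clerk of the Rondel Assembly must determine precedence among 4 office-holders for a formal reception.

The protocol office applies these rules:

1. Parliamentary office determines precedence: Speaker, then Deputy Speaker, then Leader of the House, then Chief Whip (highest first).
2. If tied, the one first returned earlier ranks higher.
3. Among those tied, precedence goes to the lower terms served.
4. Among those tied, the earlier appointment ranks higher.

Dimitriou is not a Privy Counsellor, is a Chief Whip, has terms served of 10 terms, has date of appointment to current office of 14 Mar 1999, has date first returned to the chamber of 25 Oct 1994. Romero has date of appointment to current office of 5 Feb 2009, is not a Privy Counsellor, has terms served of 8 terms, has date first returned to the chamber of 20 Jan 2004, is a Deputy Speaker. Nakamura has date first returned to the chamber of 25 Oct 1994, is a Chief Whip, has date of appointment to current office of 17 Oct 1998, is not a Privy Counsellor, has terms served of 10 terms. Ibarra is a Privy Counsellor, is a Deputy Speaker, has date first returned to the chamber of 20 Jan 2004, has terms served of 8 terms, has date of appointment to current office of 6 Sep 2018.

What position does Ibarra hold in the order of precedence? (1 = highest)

2

By parliamentary office: Romero and Ibarra (Deputy Speaker); then Nakamura and Dimitriou (Chief Whip).
Romero and Ibarra both have date first returned to the chamber 20 Jan 2004, so the next rule applies.
Romero and Ibarra both have terms served 8 terms, so the next rule applies.
Among Romero and Ibarra, by date of appointment to current office (earlier first): Romero (5 Feb 2009) before Ibarra (6 Sep 2018).
Nakamura and Dimitriou both have date first returned to the chamber 25 Oct 1994, so the next rule applies.
Nakamura and Dimitriou both have terms served 10 terms, so the next rule applies.
Among Nakamura and Dimitriou, by date of appointment to current office (earlier first): Nakamura (17 Oct 1998) before Dimitriou (14 Mar 1999).
Order: Romero, Ibarra, Nakamura, Dimitriou. So position 2.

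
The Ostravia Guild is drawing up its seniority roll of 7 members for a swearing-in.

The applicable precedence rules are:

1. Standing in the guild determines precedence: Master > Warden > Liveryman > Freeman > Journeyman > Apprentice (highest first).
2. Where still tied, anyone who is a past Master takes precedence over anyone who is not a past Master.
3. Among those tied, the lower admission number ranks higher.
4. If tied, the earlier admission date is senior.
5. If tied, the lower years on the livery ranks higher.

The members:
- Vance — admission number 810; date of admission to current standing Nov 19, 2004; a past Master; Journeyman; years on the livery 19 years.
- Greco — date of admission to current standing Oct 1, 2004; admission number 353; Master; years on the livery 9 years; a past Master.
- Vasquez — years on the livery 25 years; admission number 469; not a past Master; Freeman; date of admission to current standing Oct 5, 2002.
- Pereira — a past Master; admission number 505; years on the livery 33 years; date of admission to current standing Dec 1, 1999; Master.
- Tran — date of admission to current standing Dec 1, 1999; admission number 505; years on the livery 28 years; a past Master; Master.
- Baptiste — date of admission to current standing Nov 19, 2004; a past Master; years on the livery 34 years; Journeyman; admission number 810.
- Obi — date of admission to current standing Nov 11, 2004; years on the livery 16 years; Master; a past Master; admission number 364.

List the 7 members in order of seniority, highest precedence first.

Greco, Obi, Tran, Pereira, Vasquez, Vance, Baptiste

By standing in the guild: Greco, Obi, Tran and Pereira (Master); then Vasquez (Freeman); then Vance and Baptiste (Journeyman).
Greco, Obi, Tran and Pereira are each a past Master, so the next rule applies.
Among Greco, Obi, Tran and Pereira, by admission number (lower first): Greco (353) before Obi (364) before Tran and Pereira (505).
Tran and Pereira both have date of admission to current standing Dec 1, 1999, so the next rule applies.
Among Tran and Pereira, by years on the livery (lower first): Tran (28 years) before Pereira (33 years).
Vance and Baptiste are each a past Master, so the next rule applies.
Vance and Baptiste both have admission number 810, so the next rule applies.
Vance and Baptiste both have date of admission to current standing Nov 19, 2004, so the next rule applies.
Among Vance and Baptiste, by years on the livery (lower first): Vance (19 years) before Baptiste (34 years).
Full order: Greco, Obi, Tran, Pereira, Vasquez, Vance, Baptiste.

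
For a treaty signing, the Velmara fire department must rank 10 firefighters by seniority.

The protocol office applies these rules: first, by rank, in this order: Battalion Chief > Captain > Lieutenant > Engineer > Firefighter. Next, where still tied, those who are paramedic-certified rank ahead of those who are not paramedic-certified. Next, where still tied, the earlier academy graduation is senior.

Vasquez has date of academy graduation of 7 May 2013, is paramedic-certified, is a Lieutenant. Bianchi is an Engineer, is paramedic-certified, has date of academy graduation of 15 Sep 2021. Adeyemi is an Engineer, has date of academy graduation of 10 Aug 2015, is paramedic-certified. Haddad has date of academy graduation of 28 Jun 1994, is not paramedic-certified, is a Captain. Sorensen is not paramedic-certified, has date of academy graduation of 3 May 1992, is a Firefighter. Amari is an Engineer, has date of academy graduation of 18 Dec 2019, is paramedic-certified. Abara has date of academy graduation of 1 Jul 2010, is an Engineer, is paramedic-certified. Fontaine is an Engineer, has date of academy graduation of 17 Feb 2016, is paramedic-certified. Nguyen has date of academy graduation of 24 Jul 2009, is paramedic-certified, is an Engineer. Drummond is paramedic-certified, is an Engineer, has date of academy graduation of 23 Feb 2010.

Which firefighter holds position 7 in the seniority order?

Fontaine

By rank: Haddad (Captain); then Vasquez (Lieutenant); then Nguyen, Drummond, Abara, Adeyemi, Fontaine, Amari and Bianchi (Engineer); then Sorensen (Firefighter).
Nguyen, Drummond, Abara, Adeyemi, Fontaine, Amari and Bianchi are each paramedic-certified, so the next rule applies.
Among Nguyen, Drummond, Abara, Adeyemi, Fontaine, Amari and Bianchi, by date of academy graduation (earlier first): Nguyen (24 Jul 2009) before Drummond (23 Feb 2010) before Abara (1 Jul 2010) before Adeyemi (10 Aug 2015) before Fontaine (17 Feb 2016) before Amari (18 Dec 2019) before Bianchi (15 Sep 2021).
Order: Haddad, Vasquez, Nguyen, Drummond, Abara, Adeyemi, Fontaine, Amari, Bianchi, Sorensen.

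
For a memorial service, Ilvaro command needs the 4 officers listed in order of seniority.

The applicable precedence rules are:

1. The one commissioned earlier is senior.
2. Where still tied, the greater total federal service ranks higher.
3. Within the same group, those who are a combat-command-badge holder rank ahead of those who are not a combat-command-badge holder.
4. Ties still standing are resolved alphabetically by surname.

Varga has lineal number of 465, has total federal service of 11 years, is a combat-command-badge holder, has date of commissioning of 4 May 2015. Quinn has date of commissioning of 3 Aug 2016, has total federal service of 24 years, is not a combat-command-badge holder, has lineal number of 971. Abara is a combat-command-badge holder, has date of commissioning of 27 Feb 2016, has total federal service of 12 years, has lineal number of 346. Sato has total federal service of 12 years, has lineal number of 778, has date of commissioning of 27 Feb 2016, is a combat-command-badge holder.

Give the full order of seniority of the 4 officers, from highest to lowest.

Varga, Abara, Sato, Quinn

By date of commissioning (earlier first): Varga (4 May 2015); then Abara and Sato (both 27 Feb 2016); then Quinn (3 Aug 2016).
Abara and Sato both have total federal service 12 years, so the next rule applies.
Abara and Sato are each a combat-command-badge holder, so the next rule applies.
Among Abara and Sato, alphabetically by surname: Abara before Sato.
Full order: Varga, Abara, Sato, Quinn.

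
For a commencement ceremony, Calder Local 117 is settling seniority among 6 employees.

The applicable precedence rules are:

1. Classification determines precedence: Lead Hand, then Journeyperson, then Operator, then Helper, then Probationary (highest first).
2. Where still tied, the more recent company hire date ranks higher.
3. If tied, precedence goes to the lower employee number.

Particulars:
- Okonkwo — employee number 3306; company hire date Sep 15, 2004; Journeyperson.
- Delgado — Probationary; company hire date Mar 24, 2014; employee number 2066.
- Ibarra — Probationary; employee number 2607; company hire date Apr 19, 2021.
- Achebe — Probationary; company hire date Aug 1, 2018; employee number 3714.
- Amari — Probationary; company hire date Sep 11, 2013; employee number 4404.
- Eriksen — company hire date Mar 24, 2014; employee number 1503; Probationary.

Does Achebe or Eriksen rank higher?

By classification: Okonkwo (Journeyperson); then Ibarra, Achebe, Eriksen, Delgado and Amari (Probationary).
Among Ibarra, Achebe, Eriksen, Delgado and Amari, by company hire date (later first): Ibarra (Apr 19, 2021) before Achebe (Aug 1, 2018) before Eriksen and Delgado (Mar 24, 2014) before Amari (Sep 11, 2013).
Among Eriksen and Delgado, by employee number (lower first): Eriksen (1503) before Delgado (2066).
So Achebe takes precedence.

Achebe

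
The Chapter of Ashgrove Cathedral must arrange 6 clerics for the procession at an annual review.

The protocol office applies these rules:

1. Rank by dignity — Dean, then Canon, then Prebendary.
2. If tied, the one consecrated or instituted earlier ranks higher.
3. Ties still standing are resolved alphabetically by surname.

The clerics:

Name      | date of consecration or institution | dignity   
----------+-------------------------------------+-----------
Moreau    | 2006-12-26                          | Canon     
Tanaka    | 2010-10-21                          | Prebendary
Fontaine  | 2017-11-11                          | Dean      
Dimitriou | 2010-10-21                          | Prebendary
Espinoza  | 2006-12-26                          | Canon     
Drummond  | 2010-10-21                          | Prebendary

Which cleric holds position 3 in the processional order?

By dignity: Fontaine (Dean); then Espinoza and Moreau (Canon); then Dimitriou, Drummond and Tanaka (Prebendary).
Espinoza and Moreau both have date of consecration or institution 2006-12-26, so the next rule applies.
Among Espinoza and Moreau, alphabetically by surname: Espinoza before Moreau.
Dimitriou, Drummond and Tanaka all have date of consecration or institution 2010-10-21, so the next rule applies.
Among Dimitriou, Drummond and Tanaka, alphabetically by surname: Dimitriou before Drummond before Tanaka.
Order: Fontaine, Espinoza, Moreau, Dimitriou, Drummond, Tanaka.

Moreau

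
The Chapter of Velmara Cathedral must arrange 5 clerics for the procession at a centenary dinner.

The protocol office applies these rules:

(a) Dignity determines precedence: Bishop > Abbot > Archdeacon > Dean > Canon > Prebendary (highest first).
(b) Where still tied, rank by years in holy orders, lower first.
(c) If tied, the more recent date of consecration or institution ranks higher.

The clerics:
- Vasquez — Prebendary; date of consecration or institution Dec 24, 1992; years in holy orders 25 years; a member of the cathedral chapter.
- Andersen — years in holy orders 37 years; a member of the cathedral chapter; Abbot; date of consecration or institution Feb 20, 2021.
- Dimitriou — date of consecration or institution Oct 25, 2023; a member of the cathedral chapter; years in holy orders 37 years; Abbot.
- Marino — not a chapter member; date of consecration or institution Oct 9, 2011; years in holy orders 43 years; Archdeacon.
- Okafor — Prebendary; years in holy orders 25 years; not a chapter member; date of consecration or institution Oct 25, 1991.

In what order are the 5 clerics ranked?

By dignity: Dimitriou and Andersen (Abbot); then Marino (Archdeacon); then Vasquez and Okafor (Prebendary).
Dimitriou and Andersen both have years in holy orders 37 years, so the next rule applies.
Among Dimitriou and Andersen, by date of consecration or institution (later first): Dimitriou (Oct 25, 2023) before Andersen (Feb 20, 2021).
Vasquez and Okafor both have years in holy orders 25 years, so the next rule applies.
Among Vasquez and Okafor, by date of consecration or institution (later first): Vasquez (Dec 24, 1992) before Okafor (Oct 25, 1991).
Full order: Dimitriou, Andersen, Marino, Vasquez, Okafor.

Dimitriou, Andersen, Marino, Vasquez, Okafor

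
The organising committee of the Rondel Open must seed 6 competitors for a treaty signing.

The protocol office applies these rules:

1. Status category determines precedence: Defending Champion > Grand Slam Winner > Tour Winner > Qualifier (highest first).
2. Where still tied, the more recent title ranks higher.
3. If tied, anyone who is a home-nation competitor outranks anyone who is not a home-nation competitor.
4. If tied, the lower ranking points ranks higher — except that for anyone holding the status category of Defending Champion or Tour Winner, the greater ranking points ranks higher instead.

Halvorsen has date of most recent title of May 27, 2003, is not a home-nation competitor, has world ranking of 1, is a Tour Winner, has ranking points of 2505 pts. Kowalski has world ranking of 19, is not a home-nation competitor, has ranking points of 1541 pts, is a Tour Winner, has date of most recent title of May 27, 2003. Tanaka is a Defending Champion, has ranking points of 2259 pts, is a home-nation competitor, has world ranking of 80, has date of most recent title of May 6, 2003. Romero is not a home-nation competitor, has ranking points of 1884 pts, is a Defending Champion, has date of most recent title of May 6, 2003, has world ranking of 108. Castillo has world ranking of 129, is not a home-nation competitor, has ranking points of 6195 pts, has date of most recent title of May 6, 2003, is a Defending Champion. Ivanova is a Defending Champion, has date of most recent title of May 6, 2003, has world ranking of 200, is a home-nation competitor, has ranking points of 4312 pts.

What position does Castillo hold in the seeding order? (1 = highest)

By status category: Ivanova, Tanaka, Castillo and Romero (Defending Champion); then Halvorsen and Kowalski (Tour Winner).
Ivanova, Tanaka, Castillo and Romero all have date of most recent title May 6, 2003, so the next rule applies.
Among Ivanova, Tanaka, Castillo and Romero, a home-nation competitor before not a home-nation competitor: Ivanova and Tanaka (a home-nation competitor) before Castillo and Romero (not a home-nation competitor).
Among Ivanova and Tanaka, by ranking points (higher first) (reversed rule for this group): Ivanova (4312 pts) before Tanaka (2259 pts).
Among Castillo and Romero, by ranking points (higher first) (reversed rule for this group): Castillo (6195 pts) before Romero (1884 pts).
Halvorsen and Kowalski both have date of most recent title May 27, 2003, so the next rule applies.
Halvorsen and Kowalski are each not a home-nation competitor, so the next rule applies.
Among Halvorsen and Kowalski, by ranking points (higher first) (reversed rule for this group): Halvorsen (2505 pts) before Kowalski (1541 pts).
Order: Ivanova, Tanaka, Castillo, Romero, Halvorsen, Kowalski. So position 3.

3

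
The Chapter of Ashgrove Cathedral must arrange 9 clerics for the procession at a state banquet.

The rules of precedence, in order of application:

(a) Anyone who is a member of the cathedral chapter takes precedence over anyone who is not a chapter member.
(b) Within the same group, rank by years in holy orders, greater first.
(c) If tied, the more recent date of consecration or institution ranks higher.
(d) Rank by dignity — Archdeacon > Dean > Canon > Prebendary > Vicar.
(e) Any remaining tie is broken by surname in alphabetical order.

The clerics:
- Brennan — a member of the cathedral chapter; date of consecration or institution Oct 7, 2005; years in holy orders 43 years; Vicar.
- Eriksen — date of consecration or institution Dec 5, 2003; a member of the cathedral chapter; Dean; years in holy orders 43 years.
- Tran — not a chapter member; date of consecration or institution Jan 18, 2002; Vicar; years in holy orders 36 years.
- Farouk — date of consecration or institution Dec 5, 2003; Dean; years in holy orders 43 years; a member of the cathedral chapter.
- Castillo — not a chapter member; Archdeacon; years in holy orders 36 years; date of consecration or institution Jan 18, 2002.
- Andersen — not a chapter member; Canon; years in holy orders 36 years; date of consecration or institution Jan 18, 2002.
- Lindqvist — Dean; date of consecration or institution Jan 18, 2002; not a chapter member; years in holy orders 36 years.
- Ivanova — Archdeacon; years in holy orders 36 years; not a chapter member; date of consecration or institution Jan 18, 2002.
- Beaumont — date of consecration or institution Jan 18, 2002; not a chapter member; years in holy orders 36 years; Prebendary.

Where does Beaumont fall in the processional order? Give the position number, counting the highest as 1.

By the first rule: Brennan, Eriksen and Farouk (each a member of the cathedral chapter); then Castillo, Ivanova, Lindqvist, Andersen, Beaumont and Tran (each not a chapter member).
Brennan, Eriksen and Farouk all have years in holy orders 43 years, so the next rule applies.
Among Brennan, Eriksen and Farouk, by date of consecration or institution (later first): Brennan (Oct 7, 2005) before Eriksen and Farouk (Dec 5, 2003).
Eriksen and Farouk are each Dean, so the next rule applies.
Among Eriksen and Farouk, alphabetically by surname: Eriksen before Farouk.
Castillo, Ivanova, Lindqvist, Andersen, Beaumont and Tran all have years in holy orders 36 years, so the next rule applies.
Castillo, Ivanova, Lindqvist, Andersen, Beaumont and Tran all have date of consecration or institution Jan 18, 2002, so the next rule applies.
Among Castillo, Ivanova, Lindqvist, Andersen, Beaumont and Tran, by dignity: Castillo and Ivanova (Archdeacon) before Lindqvist (Dean) before Andersen (Canon) before Beaumont (Prebendary) before Tran (Vicar).
Among Castillo and Ivanova, alphabetically by surname: Castillo before Ivanova.
Order: Brennan, Eriksen, Farouk, Castillo, Ivanova, Lindqvist, Andersen, Beaumont, Tran. So position 8.

8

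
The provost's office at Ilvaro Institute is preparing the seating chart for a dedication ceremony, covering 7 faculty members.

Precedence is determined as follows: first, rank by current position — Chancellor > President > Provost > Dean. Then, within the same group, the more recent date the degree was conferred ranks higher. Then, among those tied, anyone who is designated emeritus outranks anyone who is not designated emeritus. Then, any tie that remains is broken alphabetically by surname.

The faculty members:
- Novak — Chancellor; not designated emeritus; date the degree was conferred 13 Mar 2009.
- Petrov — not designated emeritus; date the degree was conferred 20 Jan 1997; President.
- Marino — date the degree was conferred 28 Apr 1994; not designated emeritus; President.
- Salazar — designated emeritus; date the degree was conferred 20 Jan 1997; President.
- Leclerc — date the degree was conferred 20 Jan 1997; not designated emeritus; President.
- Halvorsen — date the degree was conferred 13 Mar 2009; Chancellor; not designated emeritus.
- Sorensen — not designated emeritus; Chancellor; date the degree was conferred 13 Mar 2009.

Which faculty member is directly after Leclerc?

By current position: Halvorsen, Novak and Sorensen (Chancellor); then Salazar, Leclerc, Petrov and Marino (President).
Halvorsen, Novak and Sorensen all have date the degree was conferred 13 Mar 2009, so the next rule applies.
Halvorsen, Novak and Sorensen are each not designated emeritus, so the next rule applies.
Among Halvorsen, Novak and Sorensen, alphabetically by surname: Halvorsen before Novak before Sorensen.
Among Salazar, Leclerc, Petrov and Marino, by date the degree was conferred (later first): Salazar, Leclerc and Petrov (20 Jan 1997) before Marino (28 Apr 1994).
Among Salazar, Leclerc and Petrov, designated emeritus before not designated emeritus: Salazar (designated emeritus) before Leclerc and Petrov (not designated emeritus).
Among Leclerc and Petrov, alphabetically by surname: Leclerc before Petrov.
Order: Halvorsen, Novak, Sorensen, Salazar, Leclerc, Petrov, Marino.

Petrov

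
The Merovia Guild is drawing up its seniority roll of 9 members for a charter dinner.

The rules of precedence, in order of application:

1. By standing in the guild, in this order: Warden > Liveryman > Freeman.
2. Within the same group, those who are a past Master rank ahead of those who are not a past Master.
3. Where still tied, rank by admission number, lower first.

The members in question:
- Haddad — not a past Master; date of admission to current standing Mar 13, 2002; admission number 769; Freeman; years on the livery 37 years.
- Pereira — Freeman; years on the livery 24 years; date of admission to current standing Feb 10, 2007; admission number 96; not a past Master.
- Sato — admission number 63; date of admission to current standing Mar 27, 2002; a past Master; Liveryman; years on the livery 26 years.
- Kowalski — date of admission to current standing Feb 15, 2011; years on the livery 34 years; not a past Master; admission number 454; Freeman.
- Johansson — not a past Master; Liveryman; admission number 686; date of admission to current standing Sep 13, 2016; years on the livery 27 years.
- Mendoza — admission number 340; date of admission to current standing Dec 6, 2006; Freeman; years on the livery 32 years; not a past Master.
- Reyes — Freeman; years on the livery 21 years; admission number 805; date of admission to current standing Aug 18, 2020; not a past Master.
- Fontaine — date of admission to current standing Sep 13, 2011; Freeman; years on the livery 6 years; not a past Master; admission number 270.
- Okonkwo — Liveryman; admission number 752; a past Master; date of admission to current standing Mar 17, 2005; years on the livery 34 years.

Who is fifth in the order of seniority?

By standing in the guild: Sato, Okonkwo and Johansson (Liveryman); then Pereira, Fontaine, Mendoza, Kowalski, Haddad and Reyes (Freeman).
Among Sato, Okonkwo and Johansson, a past Master before not a past Master: Sato and Okonkwo (a past Master) before Johansson (not a past Master).
Among Sato and Okonkwo, by admission number (lower first): Sato (63) before Okonkwo (752).
Pereira, Fontaine, Mendoza, Kowalski, Haddad and Reyes are each not a past Master, so the next rule applies.
Among Pereira, Fontaine, Mendoza, Kowalski, Haddad and Reyes, by admission number (lower first): Pereira (96) before Fontaine (270) before Mendoza (340) before Kowalski (454) before Haddad (769) before Reyes (805).
Order: Sato, Okonkwo, Johansson, Pereira, Fontaine, Mendoza, Kowalski, Haddad, Reyes.

Fontaine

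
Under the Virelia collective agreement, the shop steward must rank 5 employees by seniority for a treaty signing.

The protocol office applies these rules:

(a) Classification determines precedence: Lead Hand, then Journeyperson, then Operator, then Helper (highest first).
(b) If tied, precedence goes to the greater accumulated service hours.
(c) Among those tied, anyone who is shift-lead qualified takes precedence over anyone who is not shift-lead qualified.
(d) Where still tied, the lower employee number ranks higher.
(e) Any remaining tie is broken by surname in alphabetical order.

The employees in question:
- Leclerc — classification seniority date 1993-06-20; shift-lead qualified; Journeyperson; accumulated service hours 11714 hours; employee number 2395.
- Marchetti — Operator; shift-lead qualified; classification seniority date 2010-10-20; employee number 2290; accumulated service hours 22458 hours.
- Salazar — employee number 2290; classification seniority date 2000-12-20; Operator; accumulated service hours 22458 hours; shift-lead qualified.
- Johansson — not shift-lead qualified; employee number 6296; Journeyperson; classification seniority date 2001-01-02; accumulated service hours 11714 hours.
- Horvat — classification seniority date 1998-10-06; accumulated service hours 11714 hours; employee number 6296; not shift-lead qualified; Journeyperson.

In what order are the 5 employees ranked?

Leclerc, Horvat, Johansson, Marchetti, Salazar

By classification: Leclerc, Horvat and Johansson (Journeyperson); then Marchetti and Salazar (Operator).
Leclerc, Horvat and Johansson all have accumulated service hours 11714 hours, so the next rule applies.
Among Leclerc, Horvat and Johansson, shift-lead qualified before not shift-lead qualified: Leclerc (shift-lead qualified) before Horvat and Johansson (not shift-lead qualified).
Horvat and Johansson both have employee number 6296, so the next rule applies.
Among Horvat and Johansson, alphabetically by surname: Horvat before Johansson.
Marchetti and Salazar both have accumulated service hours 22458 hours, so the next rule applies.
Marchetti and Salazar are each shift-lead qualified, so the next rule applies.
Marchetti and Salazar both have employee number 2290, so the next rule applies.
Among Marchetti and Salazar, alphabetically by surname: Marchetti before Salazar.
Full order: Leclerc, Horvat, Johansson, Marchetti, Salazar.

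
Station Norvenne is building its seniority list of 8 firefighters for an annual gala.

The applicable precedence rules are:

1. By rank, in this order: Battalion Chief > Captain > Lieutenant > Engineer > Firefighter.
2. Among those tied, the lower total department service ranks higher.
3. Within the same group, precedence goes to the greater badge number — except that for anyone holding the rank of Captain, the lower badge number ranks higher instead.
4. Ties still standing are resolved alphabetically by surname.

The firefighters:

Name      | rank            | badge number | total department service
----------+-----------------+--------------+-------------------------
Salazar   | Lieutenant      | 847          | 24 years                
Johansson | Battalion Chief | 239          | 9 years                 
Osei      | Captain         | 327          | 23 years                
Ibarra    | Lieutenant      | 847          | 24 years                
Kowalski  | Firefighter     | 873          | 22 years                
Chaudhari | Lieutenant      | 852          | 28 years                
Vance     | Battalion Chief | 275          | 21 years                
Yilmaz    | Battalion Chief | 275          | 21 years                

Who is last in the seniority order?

By rank: Johansson, Vance and Yilmaz (Battalion Chief); then Osei (Captain); then Ibarra, Salazar and Chaudhari (Lieutenant); then Kowalski (Firefighter).
Among Johansson, Vance and Yilmaz, by total department service (lower first): Johansson (9 years) before Vance and Yilmaz (21 years).
Vance and Yilmaz both have badge number 275, so the next rule applies.
Among Vance and Yilmaz, alphabetically by surname: Vance before Yilmaz.
Among Ibarra, Salazar and Chaudhari, by total department service (lower first): Ibarra and Salazar (24 years) before Chaudhari (28 years).
Ibarra and Salazar both have badge number 847, so the next rule applies.
Among Ibarra and Salazar, alphabetically by surname: Ibarra before Salazar.
Order: Johansson, Vance, Yilmaz, Osei, Ibarra, Salazar, Chaudhari, Kowalski.

Kowalski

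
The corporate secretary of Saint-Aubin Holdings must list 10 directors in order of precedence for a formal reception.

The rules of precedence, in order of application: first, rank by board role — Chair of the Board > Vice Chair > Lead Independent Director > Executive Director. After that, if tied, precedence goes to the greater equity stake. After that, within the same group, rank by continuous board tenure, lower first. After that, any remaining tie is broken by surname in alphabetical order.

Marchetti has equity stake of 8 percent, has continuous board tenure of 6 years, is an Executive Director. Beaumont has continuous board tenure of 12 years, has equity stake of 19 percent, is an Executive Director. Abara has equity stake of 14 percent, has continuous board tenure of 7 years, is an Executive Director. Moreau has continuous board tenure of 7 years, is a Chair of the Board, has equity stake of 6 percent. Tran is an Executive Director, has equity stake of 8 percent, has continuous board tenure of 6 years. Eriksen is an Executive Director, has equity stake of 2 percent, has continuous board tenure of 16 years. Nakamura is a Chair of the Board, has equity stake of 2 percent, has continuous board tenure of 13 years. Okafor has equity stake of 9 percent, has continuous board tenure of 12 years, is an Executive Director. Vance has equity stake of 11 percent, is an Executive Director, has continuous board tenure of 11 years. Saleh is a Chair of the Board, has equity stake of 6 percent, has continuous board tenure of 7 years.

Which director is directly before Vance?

Abara

By board role: Moreau, Saleh and Nakamura (Chair of the Board); then Beaumont, Abara, Vance, Okafor, Marchetti, Tran and Eriksen (Executive Director).
Among Moreau, Saleh and Nakamura, by equity stake (higher first): Moreau and Saleh (6 percent) before Nakamura (2 percent).
Moreau and Saleh both have continuous board tenure 7 years, so the next rule applies.
Among Moreau and Saleh, alphabetically by surname: Moreau before Saleh.
Among Beaumont, Abara, Vance, Okafor, Marchetti, Tran and Eriksen, by equity stake (higher first): Beaumont (19 percent) before Abara (14 percent) before Vance (11 percent) before Okafor (9 percent) before Marchetti and Tran (8 percent) before Eriksen (2 percent).
Marchetti and Tran both have continuous board tenure 6 years, so the next rule applies.
Among Marchetti and Tran, alphabetically by surname: Marchetti before Tran.
Order: Moreau, Saleh, Nakamura, Beaumont, Abara, Vance, Okafor, Marchetti, Tran, Eriksen.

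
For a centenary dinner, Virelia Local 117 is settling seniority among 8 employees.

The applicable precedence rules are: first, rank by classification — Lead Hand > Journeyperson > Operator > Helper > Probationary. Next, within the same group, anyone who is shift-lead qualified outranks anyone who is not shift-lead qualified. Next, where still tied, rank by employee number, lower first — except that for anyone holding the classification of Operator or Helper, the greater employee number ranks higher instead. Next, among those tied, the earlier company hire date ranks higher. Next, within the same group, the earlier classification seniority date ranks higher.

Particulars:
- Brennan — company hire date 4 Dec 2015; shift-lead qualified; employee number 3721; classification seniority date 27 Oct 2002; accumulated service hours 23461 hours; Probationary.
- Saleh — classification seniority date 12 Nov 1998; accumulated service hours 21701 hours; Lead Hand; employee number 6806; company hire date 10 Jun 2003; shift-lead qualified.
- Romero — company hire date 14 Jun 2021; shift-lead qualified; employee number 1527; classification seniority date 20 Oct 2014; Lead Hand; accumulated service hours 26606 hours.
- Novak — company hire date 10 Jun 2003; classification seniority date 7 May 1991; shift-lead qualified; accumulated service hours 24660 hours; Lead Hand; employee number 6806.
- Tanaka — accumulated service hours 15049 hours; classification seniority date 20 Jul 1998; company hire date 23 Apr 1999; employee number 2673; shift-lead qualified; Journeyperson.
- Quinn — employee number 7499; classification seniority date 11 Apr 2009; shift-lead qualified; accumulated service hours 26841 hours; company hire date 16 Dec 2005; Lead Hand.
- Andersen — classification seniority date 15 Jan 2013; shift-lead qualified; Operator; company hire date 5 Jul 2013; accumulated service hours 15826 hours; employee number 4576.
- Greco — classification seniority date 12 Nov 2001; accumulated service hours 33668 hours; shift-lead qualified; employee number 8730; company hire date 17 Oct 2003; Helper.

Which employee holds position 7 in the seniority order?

Greco

By classification: Romero, Novak, Saleh and Quinn (Lead Hand); then Tanaka (Journeyperson); then Andersen (Operator); then Greco (Helper); then Brennan (Probationary).
Romero, Novak, Saleh and Quinn are each shift-lead qualified, so the next rule applies.
Among Romero, Novak, Saleh and Quinn, by employee number (lower first): Romero (1527) before Novak and Saleh (6806) before Quinn (7499).
Novak and Saleh both have company hire date 10 Jun 2003, so the next rule applies.
Among Novak and Saleh, by classification seniority date (earlier first): Novak (7 May 1991) before Saleh (12 Nov 1998).
Order: Romero, Novak, Saleh, Quinn, Tanaka, Andersen, Greco, Brennan.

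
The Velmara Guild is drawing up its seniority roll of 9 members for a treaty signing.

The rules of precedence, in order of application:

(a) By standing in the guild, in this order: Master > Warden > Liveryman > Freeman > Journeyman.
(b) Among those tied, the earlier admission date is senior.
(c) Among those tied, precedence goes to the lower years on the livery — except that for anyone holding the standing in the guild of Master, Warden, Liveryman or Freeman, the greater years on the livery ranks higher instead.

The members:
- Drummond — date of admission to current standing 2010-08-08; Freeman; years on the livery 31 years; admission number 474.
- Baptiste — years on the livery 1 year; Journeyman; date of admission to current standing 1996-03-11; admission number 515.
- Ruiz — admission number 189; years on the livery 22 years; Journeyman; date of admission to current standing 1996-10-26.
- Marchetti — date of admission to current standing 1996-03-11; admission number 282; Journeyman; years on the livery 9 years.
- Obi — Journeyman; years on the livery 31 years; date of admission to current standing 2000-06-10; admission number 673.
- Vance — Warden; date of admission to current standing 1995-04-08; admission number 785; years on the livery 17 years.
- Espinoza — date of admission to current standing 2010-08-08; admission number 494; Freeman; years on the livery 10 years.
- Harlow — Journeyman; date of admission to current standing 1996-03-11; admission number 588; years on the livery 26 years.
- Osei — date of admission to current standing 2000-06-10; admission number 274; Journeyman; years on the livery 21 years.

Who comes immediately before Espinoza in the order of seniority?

Drummond

By standing in the guild: Vance (Warden); then Drummond and Espinoza (Freeman); then Baptiste, Marchetti, Harlow, Ruiz, Osei and Obi (Journeyman).
Drummond and Espinoza both have date of admission to current standing 2010-08-08, so the next rule applies.
Among Drummond and Espinoza, by years on the livery (higher first) (reversed rule for this group): Drummond (31 years) before Espinoza (10 years).
Among Baptiste, Marchetti, Harlow, Ruiz, Osei and Obi, by date of admission to current standing (earlier first): Baptiste, Marchetti and Harlow (1996-03-11) before Ruiz (1996-10-26) before Osei and Obi (2000-06-10).
Among Baptiste, Marchetti and Harlow, by years on the livery (lower first): Baptiste (1 year) before Marchetti (9 years) before Harlow (26 years).
Among Osei and Obi, by years on the livery (lower first): Osei (21 years) before Obi (31 years).
Order: Vance, Drummond, Espinoza, Baptiste, Marchetti, Harlow, Ruiz, Osei, Obi.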